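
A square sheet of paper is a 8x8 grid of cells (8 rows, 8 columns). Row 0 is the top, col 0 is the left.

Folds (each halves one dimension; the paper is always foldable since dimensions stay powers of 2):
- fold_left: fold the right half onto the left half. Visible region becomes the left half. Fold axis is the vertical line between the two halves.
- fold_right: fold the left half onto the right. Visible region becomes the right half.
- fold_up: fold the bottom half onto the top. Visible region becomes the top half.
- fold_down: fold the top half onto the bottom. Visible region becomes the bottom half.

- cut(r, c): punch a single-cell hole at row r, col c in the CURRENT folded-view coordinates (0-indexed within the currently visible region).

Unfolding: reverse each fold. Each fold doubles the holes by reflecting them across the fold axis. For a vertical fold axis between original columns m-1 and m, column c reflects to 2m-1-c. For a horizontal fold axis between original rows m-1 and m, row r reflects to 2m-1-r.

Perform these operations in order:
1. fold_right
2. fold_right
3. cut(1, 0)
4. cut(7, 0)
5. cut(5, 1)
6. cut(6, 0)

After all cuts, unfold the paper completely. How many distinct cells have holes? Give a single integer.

Answer: 16

Derivation:
Op 1 fold_right: fold axis v@4; visible region now rows[0,8) x cols[4,8) = 8x4
Op 2 fold_right: fold axis v@6; visible region now rows[0,8) x cols[6,8) = 8x2
Op 3 cut(1, 0): punch at orig (1,6); cuts so far [(1, 6)]; region rows[0,8) x cols[6,8) = 8x2
Op 4 cut(7, 0): punch at orig (7,6); cuts so far [(1, 6), (7, 6)]; region rows[0,8) x cols[6,8) = 8x2
Op 5 cut(5, 1): punch at orig (5,7); cuts so far [(1, 6), (5, 7), (7, 6)]; region rows[0,8) x cols[6,8) = 8x2
Op 6 cut(6, 0): punch at orig (6,6); cuts so far [(1, 6), (5, 7), (6, 6), (7, 6)]; region rows[0,8) x cols[6,8) = 8x2
Unfold 1 (reflect across v@6): 8 holes -> [(1, 5), (1, 6), (5, 4), (5, 7), (6, 5), (6, 6), (7, 5), (7, 6)]
Unfold 2 (reflect across v@4): 16 holes -> [(1, 1), (1, 2), (1, 5), (1, 6), (5, 0), (5, 3), (5, 4), (5, 7), (6, 1), (6, 2), (6, 5), (6, 6), (7, 1), (7, 2), (7, 5), (7, 6)]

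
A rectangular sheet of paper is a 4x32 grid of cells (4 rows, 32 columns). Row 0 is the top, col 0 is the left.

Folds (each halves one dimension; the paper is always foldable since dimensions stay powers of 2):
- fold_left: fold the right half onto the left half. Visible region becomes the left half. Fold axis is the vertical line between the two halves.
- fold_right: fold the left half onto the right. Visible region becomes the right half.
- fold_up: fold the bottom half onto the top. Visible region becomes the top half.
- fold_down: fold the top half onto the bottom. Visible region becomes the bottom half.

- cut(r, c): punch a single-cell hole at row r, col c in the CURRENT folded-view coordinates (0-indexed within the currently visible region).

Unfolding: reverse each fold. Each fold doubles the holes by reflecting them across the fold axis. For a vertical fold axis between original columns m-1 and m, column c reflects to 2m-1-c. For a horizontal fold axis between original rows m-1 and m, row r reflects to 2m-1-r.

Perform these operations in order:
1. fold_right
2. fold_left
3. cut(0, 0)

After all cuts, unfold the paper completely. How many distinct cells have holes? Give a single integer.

Op 1 fold_right: fold axis v@16; visible region now rows[0,4) x cols[16,32) = 4x16
Op 2 fold_left: fold axis v@24; visible region now rows[0,4) x cols[16,24) = 4x8
Op 3 cut(0, 0): punch at orig (0,16); cuts so far [(0, 16)]; region rows[0,4) x cols[16,24) = 4x8
Unfold 1 (reflect across v@24): 2 holes -> [(0, 16), (0, 31)]
Unfold 2 (reflect across v@16): 4 holes -> [(0, 0), (0, 15), (0, 16), (0, 31)]

Answer: 4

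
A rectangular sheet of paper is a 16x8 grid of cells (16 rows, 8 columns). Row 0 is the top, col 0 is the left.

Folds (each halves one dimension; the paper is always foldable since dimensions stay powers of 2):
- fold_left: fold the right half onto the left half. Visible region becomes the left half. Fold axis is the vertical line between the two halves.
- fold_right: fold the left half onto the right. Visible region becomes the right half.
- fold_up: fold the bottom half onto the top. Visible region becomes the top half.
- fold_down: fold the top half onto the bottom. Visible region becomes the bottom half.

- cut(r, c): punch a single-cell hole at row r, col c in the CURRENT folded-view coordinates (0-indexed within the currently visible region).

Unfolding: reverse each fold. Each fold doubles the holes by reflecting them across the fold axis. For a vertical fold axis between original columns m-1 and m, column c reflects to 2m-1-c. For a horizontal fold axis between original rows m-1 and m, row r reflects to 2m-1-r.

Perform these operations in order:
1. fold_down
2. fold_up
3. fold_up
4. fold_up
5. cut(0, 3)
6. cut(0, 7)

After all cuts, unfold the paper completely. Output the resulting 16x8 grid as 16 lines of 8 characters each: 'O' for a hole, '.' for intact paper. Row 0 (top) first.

Op 1 fold_down: fold axis h@8; visible region now rows[8,16) x cols[0,8) = 8x8
Op 2 fold_up: fold axis h@12; visible region now rows[8,12) x cols[0,8) = 4x8
Op 3 fold_up: fold axis h@10; visible region now rows[8,10) x cols[0,8) = 2x8
Op 4 fold_up: fold axis h@9; visible region now rows[8,9) x cols[0,8) = 1x8
Op 5 cut(0, 3): punch at orig (8,3); cuts so far [(8, 3)]; region rows[8,9) x cols[0,8) = 1x8
Op 6 cut(0, 7): punch at orig (8,7); cuts so far [(8, 3), (8, 7)]; region rows[8,9) x cols[0,8) = 1x8
Unfold 1 (reflect across h@9): 4 holes -> [(8, 3), (8, 7), (9, 3), (9, 7)]
Unfold 2 (reflect across h@10): 8 holes -> [(8, 3), (8, 7), (9, 3), (9, 7), (10, 3), (10, 7), (11, 3), (11, 7)]
Unfold 3 (reflect across h@12): 16 holes -> [(8, 3), (8, 7), (9, 3), (9, 7), (10, 3), (10, 7), (11, 3), (11, 7), (12, 3), (12, 7), (13, 3), (13, 7), (14, 3), (14, 7), (15, 3), (15, 7)]
Unfold 4 (reflect across h@8): 32 holes -> [(0, 3), (0, 7), (1, 3), (1, 7), (2, 3), (2, 7), (3, 3), (3, 7), (4, 3), (4, 7), (5, 3), (5, 7), (6, 3), (6, 7), (7, 3), (7, 7), (8, 3), (8, 7), (9, 3), (9, 7), (10, 3), (10, 7), (11, 3), (11, 7), (12, 3), (12, 7), (13, 3), (13, 7), (14, 3), (14, 7), (15, 3), (15, 7)]

Answer: ...O...O
...O...O
...O...O
...O...O
...O...O
...O...O
...O...O
...O...O
...O...O
...O...O
...O...O
...O...O
...O...O
...O...O
...O...O
...O...O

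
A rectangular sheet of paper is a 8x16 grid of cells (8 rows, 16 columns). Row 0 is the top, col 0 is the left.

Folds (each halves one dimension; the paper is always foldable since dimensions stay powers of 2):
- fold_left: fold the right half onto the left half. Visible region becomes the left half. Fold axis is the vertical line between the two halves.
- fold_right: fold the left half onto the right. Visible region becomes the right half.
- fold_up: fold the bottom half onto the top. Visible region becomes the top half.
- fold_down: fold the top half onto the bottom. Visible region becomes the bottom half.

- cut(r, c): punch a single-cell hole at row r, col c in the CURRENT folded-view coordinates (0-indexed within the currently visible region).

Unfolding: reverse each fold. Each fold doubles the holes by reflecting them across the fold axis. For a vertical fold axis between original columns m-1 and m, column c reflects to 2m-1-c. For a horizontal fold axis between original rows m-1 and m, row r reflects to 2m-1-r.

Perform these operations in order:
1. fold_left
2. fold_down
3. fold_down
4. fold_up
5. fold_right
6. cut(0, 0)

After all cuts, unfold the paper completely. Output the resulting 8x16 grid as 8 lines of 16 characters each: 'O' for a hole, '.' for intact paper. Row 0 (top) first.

Op 1 fold_left: fold axis v@8; visible region now rows[0,8) x cols[0,8) = 8x8
Op 2 fold_down: fold axis h@4; visible region now rows[4,8) x cols[0,8) = 4x8
Op 3 fold_down: fold axis h@6; visible region now rows[6,8) x cols[0,8) = 2x8
Op 4 fold_up: fold axis h@7; visible region now rows[6,7) x cols[0,8) = 1x8
Op 5 fold_right: fold axis v@4; visible region now rows[6,7) x cols[4,8) = 1x4
Op 6 cut(0, 0): punch at orig (6,4); cuts so far [(6, 4)]; region rows[6,7) x cols[4,8) = 1x4
Unfold 1 (reflect across v@4): 2 holes -> [(6, 3), (6, 4)]
Unfold 2 (reflect across h@7): 4 holes -> [(6, 3), (6, 4), (7, 3), (7, 4)]
Unfold 3 (reflect across h@6): 8 holes -> [(4, 3), (4, 4), (5, 3), (5, 4), (6, 3), (6, 4), (7, 3), (7, 4)]
Unfold 4 (reflect across h@4): 16 holes -> [(0, 3), (0, 4), (1, 3), (1, 4), (2, 3), (2, 4), (3, 3), (3, 4), (4, 3), (4, 4), (5, 3), (5, 4), (6, 3), (6, 4), (7, 3), (7, 4)]
Unfold 5 (reflect across v@8): 32 holes -> [(0, 3), (0, 4), (0, 11), (0, 12), (1, 3), (1, 4), (1, 11), (1, 12), (2, 3), (2, 4), (2, 11), (2, 12), (3, 3), (3, 4), (3, 11), (3, 12), (4, 3), (4, 4), (4, 11), (4, 12), (5, 3), (5, 4), (5, 11), (5, 12), (6, 3), (6, 4), (6, 11), (6, 12), (7, 3), (7, 4), (7, 11), (7, 12)]

Answer: ...OO......OO...
...OO......OO...
...OO......OO...
...OO......OO...
...OO......OO...
...OO......OO...
...OO......OO...
...OO......OO...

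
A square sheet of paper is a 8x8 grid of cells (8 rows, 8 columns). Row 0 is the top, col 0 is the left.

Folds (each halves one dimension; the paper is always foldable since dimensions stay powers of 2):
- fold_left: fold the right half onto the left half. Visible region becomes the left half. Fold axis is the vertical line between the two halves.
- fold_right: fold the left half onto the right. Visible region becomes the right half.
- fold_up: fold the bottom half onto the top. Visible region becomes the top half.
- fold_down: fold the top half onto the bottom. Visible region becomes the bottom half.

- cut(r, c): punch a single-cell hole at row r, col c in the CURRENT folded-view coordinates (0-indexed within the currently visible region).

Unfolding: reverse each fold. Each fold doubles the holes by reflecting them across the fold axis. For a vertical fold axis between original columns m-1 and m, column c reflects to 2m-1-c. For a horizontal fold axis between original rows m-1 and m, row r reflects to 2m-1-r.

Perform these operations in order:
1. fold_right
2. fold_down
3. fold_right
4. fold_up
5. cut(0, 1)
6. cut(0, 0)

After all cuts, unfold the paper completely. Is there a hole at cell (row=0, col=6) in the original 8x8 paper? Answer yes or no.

Op 1 fold_right: fold axis v@4; visible region now rows[0,8) x cols[4,8) = 8x4
Op 2 fold_down: fold axis h@4; visible region now rows[4,8) x cols[4,8) = 4x4
Op 3 fold_right: fold axis v@6; visible region now rows[4,8) x cols[6,8) = 4x2
Op 4 fold_up: fold axis h@6; visible region now rows[4,6) x cols[6,8) = 2x2
Op 5 cut(0, 1): punch at orig (4,7); cuts so far [(4, 7)]; region rows[4,6) x cols[6,8) = 2x2
Op 6 cut(0, 0): punch at orig (4,6); cuts so far [(4, 6), (4, 7)]; region rows[4,6) x cols[6,8) = 2x2
Unfold 1 (reflect across h@6): 4 holes -> [(4, 6), (4, 7), (7, 6), (7, 7)]
Unfold 2 (reflect across v@6): 8 holes -> [(4, 4), (4, 5), (4, 6), (4, 7), (7, 4), (7, 5), (7, 6), (7, 7)]
Unfold 3 (reflect across h@4): 16 holes -> [(0, 4), (0, 5), (0, 6), (0, 7), (3, 4), (3, 5), (3, 6), (3, 7), (4, 4), (4, 5), (4, 6), (4, 7), (7, 4), (7, 5), (7, 6), (7, 7)]
Unfold 4 (reflect across v@4): 32 holes -> [(0, 0), (0, 1), (0, 2), (0, 3), (0, 4), (0, 5), (0, 6), (0, 7), (3, 0), (3, 1), (3, 2), (3, 3), (3, 4), (3, 5), (3, 6), (3, 7), (4, 0), (4, 1), (4, 2), (4, 3), (4, 4), (4, 5), (4, 6), (4, 7), (7, 0), (7, 1), (7, 2), (7, 3), (7, 4), (7, 5), (7, 6), (7, 7)]
Holes: [(0, 0), (0, 1), (0, 2), (0, 3), (0, 4), (0, 5), (0, 6), (0, 7), (3, 0), (3, 1), (3, 2), (3, 3), (3, 4), (3, 5), (3, 6), (3, 7), (4, 0), (4, 1), (4, 2), (4, 3), (4, 4), (4, 5), (4, 6), (4, 7), (7, 0), (7, 1), (7, 2), (7, 3), (7, 4), (7, 5), (7, 6), (7, 7)]

Answer: yes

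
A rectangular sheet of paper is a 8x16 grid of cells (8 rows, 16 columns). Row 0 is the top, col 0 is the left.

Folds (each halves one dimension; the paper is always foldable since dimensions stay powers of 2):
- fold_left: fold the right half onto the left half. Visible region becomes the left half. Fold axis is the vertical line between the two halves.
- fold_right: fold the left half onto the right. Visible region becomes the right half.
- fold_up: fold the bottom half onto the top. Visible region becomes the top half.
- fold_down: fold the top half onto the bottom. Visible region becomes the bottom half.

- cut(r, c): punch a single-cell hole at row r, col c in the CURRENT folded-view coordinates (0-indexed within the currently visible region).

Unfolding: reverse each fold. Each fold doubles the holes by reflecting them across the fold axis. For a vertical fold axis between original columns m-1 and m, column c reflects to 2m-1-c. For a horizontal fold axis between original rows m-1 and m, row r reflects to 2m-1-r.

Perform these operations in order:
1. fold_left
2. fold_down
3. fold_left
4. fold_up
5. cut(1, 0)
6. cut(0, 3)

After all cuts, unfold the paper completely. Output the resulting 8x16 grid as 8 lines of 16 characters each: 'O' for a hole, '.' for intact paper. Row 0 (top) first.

Op 1 fold_left: fold axis v@8; visible region now rows[0,8) x cols[0,8) = 8x8
Op 2 fold_down: fold axis h@4; visible region now rows[4,8) x cols[0,8) = 4x8
Op 3 fold_left: fold axis v@4; visible region now rows[4,8) x cols[0,4) = 4x4
Op 4 fold_up: fold axis h@6; visible region now rows[4,6) x cols[0,4) = 2x4
Op 5 cut(1, 0): punch at orig (5,0); cuts so far [(5, 0)]; region rows[4,6) x cols[0,4) = 2x4
Op 6 cut(0, 3): punch at orig (4,3); cuts so far [(4, 3), (5, 0)]; region rows[4,6) x cols[0,4) = 2x4
Unfold 1 (reflect across h@6): 4 holes -> [(4, 3), (5, 0), (6, 0), (7, 3)]
Unfold 2 (reflect across v@4): 8 holes -> [(4, 3), (4, 4), (5, 0), (5, 7), (6, 0), (6, 7), (7, 3), (7, 4)]
Unfold 3 (reflect across h@4): 16 holes -> [(0, 3), (0, 4), (1, 0), (1, 7), (2, 0), (2, 7), (3, 3), (3, 4), (4, 3), (4, 4), (5, 0), (5, 7), (6, 0), (6, 7), (7, 3), (7, 4)]
Unfold 4 (reflect across v@8): 32 holes -> [(0, 3), (0, 4), (0, 11), (0, 12), (1, 0), (1, 7), (1, 8), (1, 15), (2, 0), (2, 7), (2, 8), (2, 15), (3, 3), (3, 4), (3, 11), (3, 12), (4, 3), (4, 4), (4, 11), (4, 12), (5, 0), (5, 7), (5, 8), (5, 15), (6, 0), (6, 7), (6, 8), (6, 15), (7, 3), (7, 4), (7, 11), (7, 12)]

Answer: ...OO......OO...
O......OO......O
O......OO......O
...OO......OO...
...OO......OO...
O......OO......O
O......OO......O
...OO......OO...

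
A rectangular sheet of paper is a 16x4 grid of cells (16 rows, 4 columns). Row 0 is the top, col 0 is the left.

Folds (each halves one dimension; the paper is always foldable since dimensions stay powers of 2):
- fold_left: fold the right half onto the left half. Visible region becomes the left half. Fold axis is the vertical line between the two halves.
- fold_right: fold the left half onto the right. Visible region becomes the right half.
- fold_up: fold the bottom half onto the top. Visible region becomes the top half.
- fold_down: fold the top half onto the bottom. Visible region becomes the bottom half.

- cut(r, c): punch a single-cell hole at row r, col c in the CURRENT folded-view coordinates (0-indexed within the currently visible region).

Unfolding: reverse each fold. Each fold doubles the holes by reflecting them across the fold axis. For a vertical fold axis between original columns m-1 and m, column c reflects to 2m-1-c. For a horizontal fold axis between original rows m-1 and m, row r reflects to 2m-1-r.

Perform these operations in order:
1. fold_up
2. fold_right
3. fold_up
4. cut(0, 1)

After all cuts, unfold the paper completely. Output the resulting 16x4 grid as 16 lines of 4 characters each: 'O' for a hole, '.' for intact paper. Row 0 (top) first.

Answer: O..O
....
....
....
....
....
....
O..O
O..O
....
....
....
....
....
....
O..O

Derivation:
Op 1 fold_up: fold axis h@8; visible region now rows[0,8) x cols[0,4) = 8x4
Op 2 fold_right: fold axis v@2; visible region now rows[0,8) x cols[2,4) = 8x2
Op 3 fold_up: fold axis h@4; visible region now rows[0,4) x cols[2,4) = 4x2
Op 4 cut(0, 1): punch at orig (0,3); cuts so far [(0, 3)]; region rows[0,4) x cols[2,4) = 4x2
Unfold 1 (reflect across h@4): 2 holes -> [(0, 3), (7, 3)]
Unfold 2 (reflect across v@2): 4 holes -> [(0, 0), (0, 3), (7, 0), (7, 3)]
Unfold 3 (reflect across h@8): 8 holes -> [(0, 0), (0, 3), (7, 0), (7, 3), (8, 0), (8, 3), (15, 0), (15, 3)]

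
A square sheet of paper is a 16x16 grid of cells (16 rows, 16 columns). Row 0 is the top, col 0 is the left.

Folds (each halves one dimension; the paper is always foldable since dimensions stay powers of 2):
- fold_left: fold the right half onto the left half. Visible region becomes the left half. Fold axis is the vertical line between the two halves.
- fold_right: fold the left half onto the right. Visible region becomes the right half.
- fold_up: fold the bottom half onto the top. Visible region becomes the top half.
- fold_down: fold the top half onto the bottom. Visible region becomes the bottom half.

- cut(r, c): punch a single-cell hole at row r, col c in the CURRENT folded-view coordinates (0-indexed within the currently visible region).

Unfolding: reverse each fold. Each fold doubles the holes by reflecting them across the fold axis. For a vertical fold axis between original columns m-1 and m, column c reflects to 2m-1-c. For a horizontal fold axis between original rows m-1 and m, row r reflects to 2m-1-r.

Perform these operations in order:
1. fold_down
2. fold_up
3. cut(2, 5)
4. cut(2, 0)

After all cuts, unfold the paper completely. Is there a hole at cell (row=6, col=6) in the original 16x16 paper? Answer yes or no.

Answer: no

Derivation:
Op 1 fold_down: fold axis h@8; visible region now rows[8,16) x cols[0,16) = 8x16
Op 2 fold_up: fold axis h@12; visible region now rows[8,12) x cols[0,16) = 4x16
Op 3 cut(2, 5): punch at orig (10,5); cuts so far [(10, 5)]; region rows[8,12) x cols[0,16) = 4x16
Op 4 cut(2, 0): punch at orig (10,0); cuts so far [(10, 0), (10, 5)]; region rows[8,12) x cols[0,16) = 4x16
Unfold 1 (reflect across h@12): 4 holes -> [(10, 0), (10, 5), (13, 0), (13, 5)]
Unfold 2 (reflect across h@8): 8 holes -> [(2, 0), (2, 5), (5, 0), (5, 5), (10, 0), (10, 5), (13, 0), (13, 5)]
Holes: [(2, 0), (2, 5), (5, 0), (5, 5), (10, 0), (10, 5), (13, 0), (13, 5)]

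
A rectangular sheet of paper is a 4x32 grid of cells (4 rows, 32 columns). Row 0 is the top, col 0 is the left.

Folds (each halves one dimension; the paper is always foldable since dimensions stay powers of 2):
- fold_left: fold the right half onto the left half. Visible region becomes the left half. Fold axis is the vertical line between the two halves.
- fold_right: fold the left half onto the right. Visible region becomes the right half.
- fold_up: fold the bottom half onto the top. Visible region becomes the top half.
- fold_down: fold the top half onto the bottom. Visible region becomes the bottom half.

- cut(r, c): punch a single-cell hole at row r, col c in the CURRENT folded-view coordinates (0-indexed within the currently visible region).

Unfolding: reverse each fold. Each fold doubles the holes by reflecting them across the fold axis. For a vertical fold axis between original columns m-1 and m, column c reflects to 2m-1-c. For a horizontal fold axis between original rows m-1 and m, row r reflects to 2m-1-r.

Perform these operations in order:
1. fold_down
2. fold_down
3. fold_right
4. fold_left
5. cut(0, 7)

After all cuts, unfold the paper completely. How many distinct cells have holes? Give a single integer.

Answer: 16

Derivation:
Op 1 fold_down: fold axis h@2; visible region now rows[2,4) x cols[0,32) = 2x32
Op 2 fold_down: fold axis h@3; visible region now rows[3,4) x cols[0,32) = 1x32
Op 3 fold_right: fold axis v@16; visible region now rows[3,4) x cols[16,32) = 1x16
Op 4 fold_left: fold axis v@24; visible region now rows[3,4) x cols[16,24) = 1x8
Op 5 cut(0, 7): punch at orig (3,23); cuts so far [(3, 23)]; region rows[3,4) x cols[16,24) = 1x8
Unfold 1 (reflect across v@24): 2 holes -> [(3, 23), (3, 24)]
Unfold 2 (reflect across v@16): 4 holes -> [(3, 7), (3, 8), (3, 23), (3, 24)]
Unfold 3 (reflect across h@3): 8 holes -> [(2, 7), (2, 8), (2, 23), (2, 24), (3, 7), (3, 8), (3, 23), (3, 24)]
Unfold 4 (reflect across h@2): 16 holes -> [(0, 7), (0, 8), (0, 23), (0, 24), (1, 7), (1, 8), (1, 23), (1, 24), (2, 7), (2, 8), (2, 23), (2, 24), (3, 7), (3, 8), (3, 23), (3, 24)]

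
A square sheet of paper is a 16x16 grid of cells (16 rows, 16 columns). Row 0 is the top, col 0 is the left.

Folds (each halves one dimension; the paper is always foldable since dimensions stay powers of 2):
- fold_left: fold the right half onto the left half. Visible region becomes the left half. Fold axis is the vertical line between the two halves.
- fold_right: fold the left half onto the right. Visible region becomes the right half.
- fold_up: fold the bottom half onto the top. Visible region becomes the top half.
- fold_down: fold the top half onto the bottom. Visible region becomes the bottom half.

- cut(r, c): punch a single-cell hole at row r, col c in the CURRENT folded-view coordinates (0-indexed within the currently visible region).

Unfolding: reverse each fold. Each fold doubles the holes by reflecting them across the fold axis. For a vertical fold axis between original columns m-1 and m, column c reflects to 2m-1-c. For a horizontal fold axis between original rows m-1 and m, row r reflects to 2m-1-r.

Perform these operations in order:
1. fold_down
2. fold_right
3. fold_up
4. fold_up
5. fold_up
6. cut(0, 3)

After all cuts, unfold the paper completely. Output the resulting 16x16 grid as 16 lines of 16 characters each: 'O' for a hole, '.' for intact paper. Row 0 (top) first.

Answer: ....O......O....
....O......O....
....O......O....
....O......O....
....O......O....
....O......O....
....O......O....
....O......O....
....O......O....
....O......O....
....O......O....
....O......O....
....O......O....
....O......O....
....O......O....
....O......O....

Derivation:
Op 1 fold_down: fold axis h@8; visible region now rows[8,16) x cols[0,16) = 8x16
Op 2 fold_right: fold axis v@8; visible region now rows[8,16) x cols[8,16) = 8x8
Op 3 fold_up: fold axis h@12; visible region now rows[8,12) x cols[8,16) = 4x8
Op 4 fold_up: fold axis h@10; visible region now rows[8,10) x cols[8,16) = 2x8
Op 5 fold_up: fold axis h@9; visible region now rows[8,9) x cols[8,16) = 1x8
Op 6 cut(0, 3): punch at orig (8,11); cuts so far [(8, 11)]; region rows[8,9) x cols[8,16) = 1x8
Unfold 1 (reflect across h@9): 2 holes -> [(8, 11), (9, 11)]
Unfold 2 (reflect across h@10): 4 holes -> [(8, 11), (9, 11), (10, 11), (11, 11)]
Unfold 3 (reflect across h@12): 8 holes -> [(8, 11), (9, 11), (10, 11), (11, 11), (12, 11), (13, 11), (14, 11), (15, 11)]
Unfold 4 (reflect across v@8): 16 holes -> [(8, 4), (8, 11), (9, 4), (9, 11), (10, 4), (10, 11), (11, 4), (11, 11), (12, 4), (12, 11), (13, 4), (13, 11), (14, 4), (14, 11), (15, 4), (15, 11)]
Unfold 5 (reflect across h@8): 32 holes -> [(0, 4), (0, 11), (1, 4), (1, 11), (2, 4), (2, 11), (3, 4), (3, 11), (4, 4), (4, 11), (5, 4), (5, 11), (6, 4), (6, 11), (7, 4), (7, 11), (8, 4), (8, 11), (9, 4), (9, 11), (10, 4), (10, 11), (11, 4), (11, 11), (12, 4), (12, 11), (13, 4), (13, 11), (14, 4), (14, 11), (15, 4), (15, 11)]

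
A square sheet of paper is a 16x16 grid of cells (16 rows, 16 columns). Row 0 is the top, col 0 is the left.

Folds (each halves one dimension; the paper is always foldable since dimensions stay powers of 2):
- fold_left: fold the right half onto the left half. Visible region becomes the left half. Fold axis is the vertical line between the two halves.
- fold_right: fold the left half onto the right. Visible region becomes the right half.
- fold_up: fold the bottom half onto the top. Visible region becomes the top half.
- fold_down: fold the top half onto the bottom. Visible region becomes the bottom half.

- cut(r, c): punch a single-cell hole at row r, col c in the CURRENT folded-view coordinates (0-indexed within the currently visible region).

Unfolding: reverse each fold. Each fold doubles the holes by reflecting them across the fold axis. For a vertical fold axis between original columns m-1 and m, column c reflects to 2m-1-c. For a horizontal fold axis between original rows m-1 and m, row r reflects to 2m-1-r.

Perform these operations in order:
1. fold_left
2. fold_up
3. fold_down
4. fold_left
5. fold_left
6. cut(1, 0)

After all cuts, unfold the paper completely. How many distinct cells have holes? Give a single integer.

Op 1 fold_left: fold axis v@8; visible region now rows[0,16) x cols[0,8) = 16x8
Op 2 fold_up: fold axis h@8; visible region now rows[0,8) x cols[0,8) = 8x8
Op 3 fold_down: fold axis h@4; visible region now rows[4,8) x cols[0,8) = 4x8
Op 4 fold_left: fold axis v@4; visible region now rows[4,8) x cols[0,4) = 4x4
Op 5 fold_left: fold axis v@2; visible region now rows[4,8) x cols[0,2) = 4x2
Op 6 cut(1, 0): punch at orig (5,0); cuts so far [(5, 0)]; region rows[4,8) x cols[0,2) = 4x2
Unfold 1 (reflect across v@2): 2 holes -> [(5, 0), (5, 3)]
Unfold 2 (reflect across v@4): 4 holes -> [(5, 0), (5, 3), (5, 4), (5, 7)]
Unfold 3 (reflect across h@4): 8 holes -> [(2, 0), (2, 3), (2, 4), (2, 7), (5, 0), (5, 3), (5, 4), (5, 7)]
Unfold 4 (reflect across h@8): 16 holes -> [(2, 0), (2, 3), (2, 4), (2, 7), (5, 0), (5, 3), (5, 4), (5, 7), (10, 0), (10, 3), (10, 4), (10, 7), (13, 0), (13, 3), (13, 4), (13, 7)]
Unfold 5 (reflect across v@8): 32 holes -> [(2, 0), (2, 3), (2, 4), (2, 7), (2, 8), (2, 11), (2, 12), (2, 15), (5, 0), (5, 3), (5, 4), (5, 7), (5, 8), (5, 11), (5, 12), (5, 15), (10, 0), (10, 3), (10, 4), (10, 7), (10, 8), (10, 11), (10, 12), (10, 15), (13, 0), (13, 3), (13, 4), (13, 7), (13, 8), (13, 11), (13, 12), (13, 15)]

Answer: 32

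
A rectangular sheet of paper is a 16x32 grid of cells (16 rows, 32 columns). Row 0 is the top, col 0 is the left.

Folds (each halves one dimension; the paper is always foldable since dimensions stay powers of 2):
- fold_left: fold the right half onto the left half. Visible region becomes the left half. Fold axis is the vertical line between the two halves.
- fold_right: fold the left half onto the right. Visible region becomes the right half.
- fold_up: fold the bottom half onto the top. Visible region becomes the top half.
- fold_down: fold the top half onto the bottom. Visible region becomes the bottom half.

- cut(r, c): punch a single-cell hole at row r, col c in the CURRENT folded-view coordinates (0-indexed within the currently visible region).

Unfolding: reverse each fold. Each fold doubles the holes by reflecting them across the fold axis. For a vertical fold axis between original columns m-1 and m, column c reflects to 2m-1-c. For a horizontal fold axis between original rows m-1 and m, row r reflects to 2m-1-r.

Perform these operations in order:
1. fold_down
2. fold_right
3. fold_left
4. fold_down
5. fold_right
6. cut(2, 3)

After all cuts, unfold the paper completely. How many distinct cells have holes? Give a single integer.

Answer: 32

Derivation:
Op 1 fold_down: fold axis h@8; visible region now rows[8,16) x cols[0,32) = 8x32
Op 2 fold_right: fold axis v@16; visible region now rows[8,16) x cols[16,32) = 8x16
Op 3 fold_left: fold axis v@24; visible region now rows[8,16) x cols[16,24) = 8x8
Op 4 fold_down: fold axis h@12; visible region now rows[12,16) x cols[16,24) = 4x8
Op 5 fold_right: fold axis v@20; visible region now rows[12,16) x cols[20,24) = 4x4
Op 6 cut(2, 3): punch at orig (14,23); cuts so far [(14, 23)]; region rows[12,16) x cols[20,24) = 4x4
Unfold 1 (reflect across v@20): 2 holes -> [(14, 16), (14, 23)]
Unfold 2 (reflect across h@12): 4 holes -> [(9, 16), (9, 23), (14, 16), (14, 23)]
Unfold 3 (reflect across v@24): 8 holes -> [(9, 16), (9, 23), (9, 24), (9, 31), (14, 16), (14, 23), (14, 24), (14, 31)]
Unfold 4 (reflect across v@16): 16 holes -> [(9, 0), (9, 7), (9, 8), (9, 15), (9, 16), (9, 23), (9, 24), (9, 31), (14, 0), (14, 7), (14, 8), (14, 15), (14, 16), (14, 23), (14, 24), (14, 31)]
Unfold 5 (reflect across h@8): 32 holes -> [(1, 0), (1, 7), (1, 8), (1, 15), (1, 16), (1, 23), (1, 24), (1, 31), (6, 0), (6, 7), (6, 8), (6, 15), (6, 16), (6, 23), (6, 24), (6, 31), (9, 0), (9, 7), (9, 8), (9, 15), (9, 16), (9, 23), (9, 24), (9, 31), (14, 0), (14, 7), (14, 8), (14, 15), (14, 16), (14, 23), (14, 24), (14, 31)]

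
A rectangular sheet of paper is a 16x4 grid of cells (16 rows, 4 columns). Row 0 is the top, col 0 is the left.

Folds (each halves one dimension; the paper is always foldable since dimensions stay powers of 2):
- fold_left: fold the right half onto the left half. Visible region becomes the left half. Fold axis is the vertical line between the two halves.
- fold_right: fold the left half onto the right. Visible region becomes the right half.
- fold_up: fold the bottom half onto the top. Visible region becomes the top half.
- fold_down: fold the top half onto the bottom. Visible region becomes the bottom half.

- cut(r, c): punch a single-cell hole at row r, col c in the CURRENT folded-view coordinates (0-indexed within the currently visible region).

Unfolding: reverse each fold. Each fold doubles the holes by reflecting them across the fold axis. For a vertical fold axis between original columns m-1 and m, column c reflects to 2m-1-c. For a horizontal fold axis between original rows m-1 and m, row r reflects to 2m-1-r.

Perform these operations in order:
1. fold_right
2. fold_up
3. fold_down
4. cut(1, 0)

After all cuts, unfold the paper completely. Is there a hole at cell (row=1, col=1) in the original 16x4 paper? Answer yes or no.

Op 1 fold_right: fold axis v@2; visible region now rows[0,16) x cols[2,4) = 16x2
Op 2 fold_up: fold axis h@8; visible region now rows[0,8) x cols[2,4) = 8x2
Op 3 fold_down: fold axis h@4; visible region now rows[4,8) x cols[2,4) = 4x2
Op 4 cut(1, 0): punch at orig (5,2); cuts so far [(5, 2)]; region rows[4,8) x cols[2,4) = 4x2
Unfold 1 (reflect across h@4): 2 holes -> [(2, 2), (5, 2)]
Unfold 2 (reflect across h@8): 4 holes -> [(2, 2), (5, 2), (10, 2), (13, 2)]
Unfold 3 (reflect across v@2): 8 holes -> [(2, 1), (2, 2), (5, 1), (5, 2), (10, 1), (10, 2), (13, 1), (13, 2)]
Holes: [(2, 1), (2, 2), (5, 1), (5, 2), (10, 1), (10, 2), (13, 1), (13, 2)]

Answer: no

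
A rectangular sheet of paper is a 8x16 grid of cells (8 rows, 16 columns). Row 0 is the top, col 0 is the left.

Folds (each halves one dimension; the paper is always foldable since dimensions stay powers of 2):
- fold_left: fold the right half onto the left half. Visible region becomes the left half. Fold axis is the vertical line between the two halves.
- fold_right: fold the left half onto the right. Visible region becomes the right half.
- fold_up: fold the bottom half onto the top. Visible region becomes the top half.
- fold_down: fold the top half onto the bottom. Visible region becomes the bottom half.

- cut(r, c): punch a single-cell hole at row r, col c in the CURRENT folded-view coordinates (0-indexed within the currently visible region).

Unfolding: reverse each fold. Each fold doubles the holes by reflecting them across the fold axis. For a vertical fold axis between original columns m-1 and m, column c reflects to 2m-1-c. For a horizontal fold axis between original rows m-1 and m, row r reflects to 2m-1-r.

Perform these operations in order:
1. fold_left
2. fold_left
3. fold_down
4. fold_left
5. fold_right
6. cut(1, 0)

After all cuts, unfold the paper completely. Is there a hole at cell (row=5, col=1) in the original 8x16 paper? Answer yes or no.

Op 1 fold_left: fold axis v@8; visible region now rows[0,8) x cols[0,8) = 8x8
Op 2 fold_left: fold axis v@4; visible region now rows[0,8) x cols[0,4) = 8x4
Op 3 fold_down: fold axis h@4; visible region now rows[4,8) x cols[0,4) = 4x4
Op 4 fold_left: fold axis v@2; visible region now rows[4,8) x cols[0,2) = 4x2
Op 5 fold_right: fold axis v@1; visible region now rows[4,8) x cols[1,2) = 4x1
Op 6 cut(1, 0): punch at orig (5,1); cuts so far [(5, 1)]; region rows[4,8) x cols[1,2) = 4x1
Unfold 1 (reflect across v@1): 2 holes -> [(5, 0), (5, 1)]
Unfold 2 (reflect across v@2): 4 holes -> [(5, 0), (5, 1), (5, 2), (5, 3)]
Unfold 3 (reflect across h@4): 8 holes -> [(2, 0), (2, 1), (2, 2), (2, 3), (5, 0), (5, 1), (5, 2), (5, 3)]
Unfold 4 (reflect across v@4): 16 holes -> [(2, 0), (2, 1), (2, 2), (2, 3), (2, 4), (2, 5), (2, 6), (2, 7), (5, 0), (5, 1), (5, 2), (5, 3), (5, 4), (5, 5), (5, 6), (5, 7)]
Unfold 5 (reflect across v@8): 32 holes -> [(2, 0), (2, 1), (2, 2), (2, 3), (2, 4), (2, 5), (2, 6), (2, 7), (2, 8), (2, 9), (2, 10), (2, 11), (2, 12), (2, 13), (2, 14), (2, 15), (5, 0), (5, 1), (5, 2), (5, 3), (5, 4), (5, 5), (5, 6), (5, 7), (5, 8), (5, 9), (5, 10), (5, 11), (5, 12), (5, 13), (5, 14), (5, 15)]
Holes: [(2, 0), (2, 1), (2, 2), (2, 3), (2, 4), (2, 5), (2, 6), (2, 7), (2, 8), (2, 9), (2, 10), (2, 11), (2, 12), (2, 13), (2, 14), (2, 15), (5, 0), (5, 1), (5, 2), (5, 3), (5, 4), (5, 5), (5, 6), (5, 7), (5, 8), (5, 9), (5, 10), (5, 11), (5, 12), (5, 13), (5, 14), (5, 15)]

Answer: yes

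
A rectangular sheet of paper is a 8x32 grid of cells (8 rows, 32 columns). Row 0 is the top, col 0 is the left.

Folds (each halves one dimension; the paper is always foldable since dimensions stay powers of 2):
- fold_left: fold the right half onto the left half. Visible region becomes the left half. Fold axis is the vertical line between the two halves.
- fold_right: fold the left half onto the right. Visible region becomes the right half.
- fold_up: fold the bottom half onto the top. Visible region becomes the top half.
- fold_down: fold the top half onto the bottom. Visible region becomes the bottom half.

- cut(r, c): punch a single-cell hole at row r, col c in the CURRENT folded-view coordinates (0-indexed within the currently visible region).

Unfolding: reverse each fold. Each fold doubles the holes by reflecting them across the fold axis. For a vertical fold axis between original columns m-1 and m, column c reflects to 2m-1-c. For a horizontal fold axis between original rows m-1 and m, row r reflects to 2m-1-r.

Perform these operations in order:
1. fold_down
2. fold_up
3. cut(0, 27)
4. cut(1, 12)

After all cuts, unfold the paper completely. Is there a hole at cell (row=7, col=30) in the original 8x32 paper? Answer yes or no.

Answer: no

Derivation:
Op 1 fold_down: fold axis h@4; visible region now rows[4,8) x cols[0,32) = 4x32
Op 2 fold_up: fold axis h@6; visible region now rows[4,6) x cols[0,32) = 2x32
Op 3 cut(0, 27): punch at orig (4,27); cuts so far [(4, 27)]; region rows[4,6) x cols[0,32) = 2x32
Op 4 cut(1, 12): punch at orig (5,12); cuts so far [(4, 27), (5, 12)]; region rows[4,6) x cols[0,32) = 2x32
Unfold 1 (reflect across h@6): 4 holes -> [(4, 27), (5, 12), (6, 12), (7, 27)]
Unfold 2 (reflect across h@4): 8 holes -> [(0, 27), (1, 12), (2, 12), (3, 27), (4, 27), (5, 12), (6, 12), (7, 27)]
Holes: [(0, 27), (1, 12), (2, 12), (3, 27), (4, 27), (5, 12), (6, 12), (7, 27)]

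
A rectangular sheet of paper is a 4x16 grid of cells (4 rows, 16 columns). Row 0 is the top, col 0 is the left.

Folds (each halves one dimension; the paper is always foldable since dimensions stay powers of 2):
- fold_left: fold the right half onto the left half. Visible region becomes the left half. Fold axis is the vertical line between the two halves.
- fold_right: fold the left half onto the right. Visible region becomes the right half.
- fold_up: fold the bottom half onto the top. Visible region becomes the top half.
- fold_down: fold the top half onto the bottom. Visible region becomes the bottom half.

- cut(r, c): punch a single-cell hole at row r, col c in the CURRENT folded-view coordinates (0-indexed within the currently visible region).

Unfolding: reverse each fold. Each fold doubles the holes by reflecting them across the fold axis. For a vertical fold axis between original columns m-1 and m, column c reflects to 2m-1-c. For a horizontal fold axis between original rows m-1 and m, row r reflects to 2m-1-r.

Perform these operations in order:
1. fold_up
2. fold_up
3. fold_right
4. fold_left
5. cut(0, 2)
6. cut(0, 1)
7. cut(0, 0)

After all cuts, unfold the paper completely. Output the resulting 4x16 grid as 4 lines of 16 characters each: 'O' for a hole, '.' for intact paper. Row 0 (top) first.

Op 1 fold_up: fold axis h@2; visible region now rows[0,2) x cols[0,16) = 2x16
Op 2 fold_up: fold axis h@1; visible region now rows[0,1) x cols[0,16) = 1x16
Op 3 fold_right: fold axis v@8; visible region now rows[0,1) x cols[8,16) = 1x8
Op 4 fold_left: fold axis v@12; visible region now rows[0,1) x cols[8,12) = 1x4
Op 5 cut(0, 2): punch at orig (0,10); cuts so far [(0, 10)]; region rows[0,1) x cols[8,12) = 1x4
Op 6 cut(0, 1): punch at orig (0,9); cuts so far [(0, 9), (0, 10)]; region rows[0,1) x cols[8,12) = 1x4
Op 7 cut(0, 0): punch at orig (0,8); cuts so far [(0, 8), (0, 9), (0, 10)]; region rows[0,1) x cols[8,12) = 1x4
Unfold 1 (reflect across v@12): 6 holes -> [(0, 8), (0, 9), (0, 10), (0, 13), (0, 14), (0, 15)]
Unfold 2 (reflect across v@8): 12 holes -> [(0, 0), (0, 1), (0, 2), (0, 5), (0, 6), (0, 7), (0, 8), (0, 9), (0, 10), (0, 13), (0, 14), (0, 15)]
Unfold 3 (reflect across h@1): 24 holes -> [(0, 0), (0, 1), (0, 2), (0, 5), (0, 6), (0, 7), (0, 8), (0, 9), (0, 10), (0, 13), (0, 14), (0, 15), (1, 0), (1, 1), (1, 2), (1, 5), (1, 6), (1, 7), (1, 8), (1, 9), (1, 10), (1, 13), (1, 14), (1, 15)]
Unfold 4 (reflect across h@2): 48 holes -> [(0, 0), (0, 1), (0, 2), (0, 5), (0, 6), (0, 7), (0, 8), (0, 9), (0, 10), (0, 13), (0, 14), (0, 15), (1, 0), (1, 1), (1, 2), (1, 5), (1, 6), (1, 7), (1, 8), (1, 9), (1, 10), (1, 13), (1, 14), (1, 15), (2, 0), (2, 1), (2, 2), (2, 5), (2, 6), (2, 7), (2, 8), (2, 9), (2, 10), (2, 13), (2, 14), (2, 15), (3, 0), (3, 1), (3, 2), (3, 5), (3, 6), (3, 7), (3, 8), (3, 9), (3, 10), (3, 13), (3, 14), (3, 15)]

Answer: OOO..OOOOOO..OOO
OOO..OOOOOO..OOO
OOO..OOOOOO..OOO
OOO..OOOOOO..OOO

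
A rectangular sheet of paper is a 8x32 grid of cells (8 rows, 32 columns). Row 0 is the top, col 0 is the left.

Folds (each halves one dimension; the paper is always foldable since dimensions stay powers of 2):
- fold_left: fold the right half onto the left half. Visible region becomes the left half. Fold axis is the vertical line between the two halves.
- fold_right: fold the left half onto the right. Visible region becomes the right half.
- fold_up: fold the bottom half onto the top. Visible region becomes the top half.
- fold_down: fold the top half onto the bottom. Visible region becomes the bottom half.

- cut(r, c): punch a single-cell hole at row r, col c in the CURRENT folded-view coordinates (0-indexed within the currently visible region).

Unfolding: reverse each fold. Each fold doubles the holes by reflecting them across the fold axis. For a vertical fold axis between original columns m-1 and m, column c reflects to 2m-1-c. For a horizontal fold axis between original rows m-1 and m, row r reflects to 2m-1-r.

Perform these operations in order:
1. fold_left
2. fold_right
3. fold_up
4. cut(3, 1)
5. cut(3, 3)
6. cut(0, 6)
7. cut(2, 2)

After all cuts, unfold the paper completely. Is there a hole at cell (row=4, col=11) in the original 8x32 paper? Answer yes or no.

Answer: yes

Derivation:
Op 1 fold_left: fold axis v@16; visible region now rows[0,8) x cols[0,16) = 8x16
Op 2 fold_right: fold axis v@8; visible region now rows[0,8) x cols[8,16) = 8x8
Op 3 fold_up: fold axis h@4; visible region now rows[0,4) x cols[8,16) = 4x8
Op 4 cut(3, 1): punch at orig (3,9); cuts so far [(3, 9)]; region rows[0,4) x cols[8,16) = 4x8
Op 5 cut(3, 3): punch at orig (3,11); cuts so far [(3, 9), (3, 11)]; region rows[0,4) x cols[8,16) = 4x8
Op 6 cut(0, 6): punch at orig (0,14); cuts so far [(0, 14), (3, 9), (3, 11)]; region rows[0,4) x cols[8,16) = 4x8
Op 7 cut(2, 2): punch at orig (2,10); cuts so far [(0, 14), (2, 10), (3, 9), (3, 11)]; region rows[0,4) x cols[8,16) = 4x8
Unfold 1 (reflect across h@4): 8 holes -> [(0, 14), (2, 10), (3, 9), (3, 11), (4, 9), (4, 11), (5, 10), (7, 14)]
Unfold 2 (reflect across v@8): 16 holes -> [(0, 1), (0, 14), (2, 5), (2, 10), (3, 4), (3, 6), (3, 9), (3, 11), (4, 4), (4, 6), (4, 9), (4, 11), (5, 5), (5, 10), (7, 1), (7, 14)]
Unfold 3 (reflect across v@16): 32 holes -> [(0, 1), (0, 14), (0, 17), (0, 30), (2, 5), (2, 10), (2, 21), (2, 26), (3, 4), (3, 6), (3, 9), (3, 11), (3, 20), (3, 22), (3, 25), (3, 27), (4, 4), (4, 6), (4, 9), (4, 11), (4, 20), (4, 22), (4, 25), (4, 27), (5, 5), (5, 10), (5, 21), (5, 26), (7, 1), (7, 14), (7, 17), (7, 30)]
Holes: [(0, 1), (0, 14), (0, 17), (0, 30), (2, 5), (2, 10), (2, 21), (2, 26), (3, 4), (3, 6), (3, 9), (3, 11), (3, 20), (3, 22), (3, 25), (3, 27), (4, 4), (4, 6), (4, 9), (4, 11), (4, 20), (4, 22), (4, 25), (4, 27), (5, 5), (5, 10), (5, 21), (5, 26), (7, 1), (7, 14), (7, 17), (7, 30)]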